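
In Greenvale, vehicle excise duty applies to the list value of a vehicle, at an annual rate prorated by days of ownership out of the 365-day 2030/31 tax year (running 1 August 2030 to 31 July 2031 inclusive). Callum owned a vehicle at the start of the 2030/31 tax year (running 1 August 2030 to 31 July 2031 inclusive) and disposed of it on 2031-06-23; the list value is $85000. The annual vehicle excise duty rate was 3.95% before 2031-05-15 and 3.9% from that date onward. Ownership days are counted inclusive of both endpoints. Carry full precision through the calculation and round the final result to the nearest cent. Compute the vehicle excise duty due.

2030-08-01 to 2031-05-14: 287 days at 3.95% → $85000 × 3.95% × 287/365 = $2640.0068
2031-05-15 to 2031-06-23: 40 days at 3.9% → $85000 × 3.9% × 40/365 = $363.2877
Total = $3003.2945

$3003.29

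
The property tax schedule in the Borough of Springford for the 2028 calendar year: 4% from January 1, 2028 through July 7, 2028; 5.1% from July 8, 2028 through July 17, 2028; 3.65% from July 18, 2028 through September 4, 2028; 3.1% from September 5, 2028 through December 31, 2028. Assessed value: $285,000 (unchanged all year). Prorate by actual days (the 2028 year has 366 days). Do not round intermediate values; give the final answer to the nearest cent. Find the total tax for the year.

$10,525.14

January 1 – July 7, 2028: 189 days at 4% → $285,000 × 4% × 189/366 = $5,886.8852
July 8 – July 17, 2028: 10 days at 5.1% → $285,000 × 5.1% × 10/366 = $397.1311
July 18 – September 4, 2028: 49 days at 3.65% → $285,000 × 3.65% × 49/366 = $1,392.6844
September 5 – December 31, 2028: 118 days at 3.1% → $285,000 × 3.1% × 118/366 = $2,848.4426
Total = $10,525.1434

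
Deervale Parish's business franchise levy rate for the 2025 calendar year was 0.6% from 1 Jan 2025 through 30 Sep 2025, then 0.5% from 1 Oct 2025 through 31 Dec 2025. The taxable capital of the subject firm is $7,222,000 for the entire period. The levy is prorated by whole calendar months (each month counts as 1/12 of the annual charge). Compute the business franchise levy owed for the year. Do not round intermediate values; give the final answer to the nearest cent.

1 Jan – 30 Sep 2025: 9 months at 0.6% → $7,222,000 × 0.6% × 9/12 = $32,499.0000
1 Oct – 31 Dec 2025: 3 months at 0.5% → $7,222,000 × 0.5% × 3/12 = $9,027.5000
Total = $41,526.5000

$41,526.50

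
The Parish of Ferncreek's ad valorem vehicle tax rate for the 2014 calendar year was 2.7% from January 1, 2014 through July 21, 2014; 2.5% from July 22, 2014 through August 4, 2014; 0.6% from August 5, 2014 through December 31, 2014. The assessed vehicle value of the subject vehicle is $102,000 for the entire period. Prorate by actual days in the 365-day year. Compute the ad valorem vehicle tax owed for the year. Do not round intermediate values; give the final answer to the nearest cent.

January 1 – July 21, 2014: 202 days at 2.7% → $102,000 × 2.7% × 202/365 = $1,524.1315
July 22 – August 4, 2014: 14 days at 2.5% → $102,000 × 2.5% × 14/365 = $97.8082
August 5 – December 31, 2014: 149 days at 0.6% → $102,000 × 0.6% × 149/365 = $249.8301
Total = $1,871.7699

$1,871.77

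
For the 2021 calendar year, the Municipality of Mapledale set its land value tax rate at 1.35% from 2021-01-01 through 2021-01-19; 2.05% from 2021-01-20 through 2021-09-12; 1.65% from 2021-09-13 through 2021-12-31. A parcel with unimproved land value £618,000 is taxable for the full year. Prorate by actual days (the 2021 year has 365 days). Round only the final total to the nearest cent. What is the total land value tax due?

£11,698.82

2021-01-01 to 2021-01-19: 19 days at 1.35% → £618,000 × 1.35% × 19/365 = £434.2932
2021-01-20 to 2021-09-12: 236 days at 2.05% → £618,000 × 2.05% × 236/365 = £8,191.4630
2021-09-13 to 2021-12-31: 110 days at 1.65% → £618,000 × 1.65% × 110/365 = £3,073.0685
Total = £11,698.8247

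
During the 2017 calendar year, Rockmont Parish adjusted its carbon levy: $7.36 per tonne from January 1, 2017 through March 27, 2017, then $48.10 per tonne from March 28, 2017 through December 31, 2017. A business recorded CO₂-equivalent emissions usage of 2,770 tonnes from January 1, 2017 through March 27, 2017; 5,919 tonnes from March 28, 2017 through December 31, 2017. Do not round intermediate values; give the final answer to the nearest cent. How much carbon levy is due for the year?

January 1 – March 27, 2017: 2,770 tonnes at $7.36/tonne → $20387.20
March 28 – December 31, 2017: 5,919 tonnes at $48.10/tonne → $284703.90

$305091.10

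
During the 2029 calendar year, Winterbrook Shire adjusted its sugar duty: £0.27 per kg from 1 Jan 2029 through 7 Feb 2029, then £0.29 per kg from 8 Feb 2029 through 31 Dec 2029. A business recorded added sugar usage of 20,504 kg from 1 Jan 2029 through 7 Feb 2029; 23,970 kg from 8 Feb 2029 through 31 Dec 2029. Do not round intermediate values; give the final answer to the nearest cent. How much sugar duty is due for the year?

£12487.38

1 Jan – 7 Feb 2029: 20,504 kg at £0.27/kg → £5536.08
8 Feb – 31 Dec 2029: 23,970 kg at £0.29/kg → £6951.30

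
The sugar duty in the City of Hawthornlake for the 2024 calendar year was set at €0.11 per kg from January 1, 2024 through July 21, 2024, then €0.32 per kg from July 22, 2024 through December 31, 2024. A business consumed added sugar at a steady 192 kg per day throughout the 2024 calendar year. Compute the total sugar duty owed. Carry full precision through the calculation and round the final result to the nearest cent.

€14,302.08

January 1 – July 21, 2024: 203 days × 192 kg/day = 38,976 kg at €0.11/kg → €4,287.36
July 22 – December 31, 2024: 163 days × 192 kg/day = 31,296 kg at €0.32/kg → €10,014.72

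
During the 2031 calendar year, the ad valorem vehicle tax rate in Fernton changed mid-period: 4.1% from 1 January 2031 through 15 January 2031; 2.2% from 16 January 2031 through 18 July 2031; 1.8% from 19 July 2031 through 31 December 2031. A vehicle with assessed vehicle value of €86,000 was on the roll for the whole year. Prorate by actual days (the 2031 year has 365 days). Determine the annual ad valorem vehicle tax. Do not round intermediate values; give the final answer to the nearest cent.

€1,802.70

1 January – 15 January 2031: 15 days at 4.1% → €86,000 × 4.1% × 15/365 = €144.9041
16 January – 18 July 2031: 184 days at 2.2% → €86,000 × 2.2% × 184/365 = €953.7753
19 July – 31 December 2031: 166 days at 1.8% → €86,000 × 1.8% × 166/365 = €704.0219
Total = €1,802.7014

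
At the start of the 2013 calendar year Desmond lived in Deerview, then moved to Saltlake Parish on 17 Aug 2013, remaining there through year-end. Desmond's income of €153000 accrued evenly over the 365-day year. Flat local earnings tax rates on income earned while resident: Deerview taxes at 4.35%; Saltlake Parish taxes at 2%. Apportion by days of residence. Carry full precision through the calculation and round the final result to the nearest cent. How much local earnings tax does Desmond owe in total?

€5305.96

Deerview, 1 Jan – 16 Aug 2013: 228 days → €153000 × 4.35% × 228/365 = €4157.4082
Saltlake Parish, 17 Aug – 31 Dec 2013: 137 days → €153000 × 2% × 137/365 = €1148.5479
Total = €5305.9562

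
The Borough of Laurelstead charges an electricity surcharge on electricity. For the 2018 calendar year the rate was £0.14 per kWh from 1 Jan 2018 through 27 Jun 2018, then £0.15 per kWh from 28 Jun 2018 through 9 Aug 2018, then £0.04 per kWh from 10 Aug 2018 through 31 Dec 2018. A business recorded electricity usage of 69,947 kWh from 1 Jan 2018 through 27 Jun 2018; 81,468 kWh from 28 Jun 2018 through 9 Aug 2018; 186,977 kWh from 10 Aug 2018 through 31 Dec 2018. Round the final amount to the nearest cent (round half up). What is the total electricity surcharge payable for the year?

£29,491.86

1 Jan – 27 Jun 2018: 69,947 kWh at £0.14/kWh → £9,792.58
28 Jun – 9 Aug 2018: 81,468 kWh at £0.15/kWh → £12,220.20
10 Aug – 31 Dec 2018: 186,977 kWh at £0.04/kWh → £7,479.08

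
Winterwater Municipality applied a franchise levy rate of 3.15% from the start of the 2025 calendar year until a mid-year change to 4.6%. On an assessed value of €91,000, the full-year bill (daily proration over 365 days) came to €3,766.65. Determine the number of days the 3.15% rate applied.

Let d = days at the first rate; then 365 − d days at the second rate.
€91,000 × [3.15%·d + 4.6%·(365−d)] / 365 = €3,766.65
Solving gives d = 116, so the new rate took effect on 27 April 2025.

116 days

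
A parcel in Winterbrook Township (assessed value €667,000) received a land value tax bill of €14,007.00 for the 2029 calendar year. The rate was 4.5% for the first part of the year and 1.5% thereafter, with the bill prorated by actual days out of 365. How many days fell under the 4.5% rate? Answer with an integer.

Let d = days at the first rate; then 365 − d days at the second rate.
€667,000 × [4.5%·d + 1.5%·(365−d)] / 365 = €14,007.00
Solving gives d = 73, so the new rate took effect on March 15, 2029.

73 days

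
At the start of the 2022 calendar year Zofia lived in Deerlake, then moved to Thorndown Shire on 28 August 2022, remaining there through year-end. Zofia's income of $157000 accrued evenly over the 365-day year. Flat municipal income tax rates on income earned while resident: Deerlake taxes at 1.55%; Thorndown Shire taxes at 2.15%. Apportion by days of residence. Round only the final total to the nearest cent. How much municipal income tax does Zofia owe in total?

$2758.68

Deerlake, 1 January – 27 August 2022: 239 days → $157000 × 1.55% × 239/365 = $1593.4425
Thorndown Shire, 28 August – 31 December 2022: 126 days → $157000 × 2.15% × 126/365 = $1165.2411
Total = $2758.6836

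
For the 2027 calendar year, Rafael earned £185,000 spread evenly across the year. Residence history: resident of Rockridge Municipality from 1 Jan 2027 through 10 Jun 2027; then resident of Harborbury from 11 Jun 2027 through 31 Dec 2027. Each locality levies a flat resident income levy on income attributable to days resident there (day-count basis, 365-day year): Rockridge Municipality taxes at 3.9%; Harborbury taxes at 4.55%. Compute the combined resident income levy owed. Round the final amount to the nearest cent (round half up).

£7,887.08

Rockridge Municipality, 1 Jan – 10 Jun 2027: 161 days → £185,000 × 3.9% × 161/365 = £3,182.5068
Harborbury, 11 Jun – 31 Dec 2027: 204 days → £185,000 × 4.55% × 204/365 = £4,704.5753
Total = £7,887.0822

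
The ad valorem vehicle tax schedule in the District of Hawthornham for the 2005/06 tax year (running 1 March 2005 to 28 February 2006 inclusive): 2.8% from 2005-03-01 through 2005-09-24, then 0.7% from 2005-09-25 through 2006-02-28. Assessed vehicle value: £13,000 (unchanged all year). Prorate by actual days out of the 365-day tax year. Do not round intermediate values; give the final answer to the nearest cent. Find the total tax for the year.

2005-03-01 to 2005-09-24: 208 days at 2.8% → £13,000 × 2.8% × 208/365 = £207.4301
2005-09-25 to 2006-02-28: 157 days at 0.7% → £13,000 × 0.7% × 157/365 = £39.1425
Total = £246.5726

£246.57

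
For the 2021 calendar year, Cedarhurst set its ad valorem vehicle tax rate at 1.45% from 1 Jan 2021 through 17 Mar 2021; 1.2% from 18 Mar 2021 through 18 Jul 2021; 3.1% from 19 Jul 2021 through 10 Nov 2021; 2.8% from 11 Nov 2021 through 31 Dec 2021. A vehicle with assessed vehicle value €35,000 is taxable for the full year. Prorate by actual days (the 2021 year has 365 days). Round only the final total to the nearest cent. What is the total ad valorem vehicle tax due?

1 Jan – 17 Mar 2021: 76 days at 1.45% → €35,000 × 1.45% × 76/365 = €105.6712
18 Mar – 18 Jul 2021: 123 days at 1.2% → €35,000 × 1.2% × 123/365 = €141.5342
19 Jul – 10 Nov 2021: 115 days at 3.1% → €35,000 × 3.1% × 115/365 = €341.8493
11 Nov – 31 Dec 2021: 51 days at 2.8% → €35,000 × 2.8% × 51/365 = €136.9315
Total = €725.9863

€725.99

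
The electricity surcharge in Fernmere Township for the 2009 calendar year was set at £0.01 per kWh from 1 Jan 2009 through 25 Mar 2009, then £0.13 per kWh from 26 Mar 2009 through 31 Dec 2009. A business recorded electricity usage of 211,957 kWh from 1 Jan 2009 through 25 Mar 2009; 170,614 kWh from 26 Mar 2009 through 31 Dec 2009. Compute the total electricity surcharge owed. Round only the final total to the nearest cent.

£24299.39

1 Jan – 25 Mar 2009: 211,957 kWh at £0.01/kWh → £2119.57
26 Mar – 31 Dec 2009: 170,614 kWh at £0.13/kWh → £22179.82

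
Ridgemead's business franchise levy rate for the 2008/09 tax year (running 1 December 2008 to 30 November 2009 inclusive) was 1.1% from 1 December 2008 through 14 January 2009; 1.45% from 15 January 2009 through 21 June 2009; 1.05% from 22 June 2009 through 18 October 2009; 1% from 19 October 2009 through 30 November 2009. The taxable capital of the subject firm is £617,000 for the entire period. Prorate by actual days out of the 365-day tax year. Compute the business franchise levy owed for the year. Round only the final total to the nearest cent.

£7,548.53

1 December 2008 – 14 January 2009: 45 days at 1.1% → £617,000 × 1.1% × 45/365 = £836.7534
15 January – 21 June 2009: 158 days at 1.45% → £617,000 × 1.45% × 158/365 = £3,872.7315
22 June – 18 October 2009: 119 days at 1.05% → £617,000 × 1.05% × 119/365 = £2,112.1685
19 October – 30 November 2009: 43 days at 1% → £617,000 × 1% × 43/365 = £726.8767
Total = £7,548.5301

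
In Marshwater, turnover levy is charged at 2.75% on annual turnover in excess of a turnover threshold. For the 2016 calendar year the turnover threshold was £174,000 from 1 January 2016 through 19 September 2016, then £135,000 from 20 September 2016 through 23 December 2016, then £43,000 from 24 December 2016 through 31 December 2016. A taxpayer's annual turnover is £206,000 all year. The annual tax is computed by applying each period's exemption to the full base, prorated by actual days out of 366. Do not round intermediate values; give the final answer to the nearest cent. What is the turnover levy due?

1 January – 19 September 2016: 263 days, exemption £174,000 → (£206,000 − £174,000) × 2.75% × 263/366 = £632.3497
20 September – 23 December 2016: 95 days, exemption £135,000 → (£206,000 − £135,000) × 2.75% × 95/366 = £506.7964
24 December – 31 December 2016: 8 days, exemption £43,000 → (£206,000 − £43,000) × 2.75% × 8/366 = £97.9781
Total = £1,237.1243

£1,237.12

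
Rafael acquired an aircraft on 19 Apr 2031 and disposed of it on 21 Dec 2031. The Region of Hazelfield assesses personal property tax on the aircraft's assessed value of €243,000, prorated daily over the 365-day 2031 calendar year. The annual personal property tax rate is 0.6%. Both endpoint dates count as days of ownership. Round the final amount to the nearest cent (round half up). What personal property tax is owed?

€986.65

Days held (19 Apr – 21 Dec 2031): 247 out of 365
Tax = €243,000 × 0.6% × 247/365 = €986.6466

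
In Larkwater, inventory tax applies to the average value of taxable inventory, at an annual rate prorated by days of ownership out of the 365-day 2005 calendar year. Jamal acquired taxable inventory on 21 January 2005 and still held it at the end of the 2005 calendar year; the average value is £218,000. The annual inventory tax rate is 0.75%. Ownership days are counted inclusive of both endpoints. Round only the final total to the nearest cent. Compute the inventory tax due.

Days held (21 January – 31 December 2005): 345 out of 365
Tax = £218,000 × 0.75% × 345/365 = £1,545.4110

£1,545.41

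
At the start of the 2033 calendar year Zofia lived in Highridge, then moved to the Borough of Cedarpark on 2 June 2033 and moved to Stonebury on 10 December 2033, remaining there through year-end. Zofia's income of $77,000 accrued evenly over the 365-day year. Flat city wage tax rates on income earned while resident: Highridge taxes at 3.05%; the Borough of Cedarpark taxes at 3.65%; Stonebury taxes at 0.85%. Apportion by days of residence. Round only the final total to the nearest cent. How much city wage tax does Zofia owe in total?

$2,488.15

Highridge, 1 January – 1 June 2033: 152 days → $77,000 × 3.05% × 152/365 = $978.0055
The Borough of Cedarpark, 2 June – 9 December 2033: 191 days → $77,000 × 3.65% × 191/365 = $1,470.7000
Stonebury, 10 December – 31 December 2033: 22 days → $77,000 × 0.85% × 22/365 = $39.4493
Total = $2,488.1548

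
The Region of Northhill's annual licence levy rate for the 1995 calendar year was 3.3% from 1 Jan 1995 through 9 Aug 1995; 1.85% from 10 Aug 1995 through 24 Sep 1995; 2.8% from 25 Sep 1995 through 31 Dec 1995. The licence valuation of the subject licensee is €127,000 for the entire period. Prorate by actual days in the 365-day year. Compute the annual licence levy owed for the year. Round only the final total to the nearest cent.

1 Jan – 9 Aug 1995: 221 days at 3.3% → €127,000 × 3.3% × 221/365 = €2,537.5644
10 Aug – 24 Sep 1995: 46 days at 1.85% → €127,000 × 1.85% × 46/365 = €296.1014
25 Sep – 31 Dec 1995: 98 days at 2.8% → €127,000 × 2.8% × 98/365 = €954.7616
Total = €3,788.4274

€3,788.43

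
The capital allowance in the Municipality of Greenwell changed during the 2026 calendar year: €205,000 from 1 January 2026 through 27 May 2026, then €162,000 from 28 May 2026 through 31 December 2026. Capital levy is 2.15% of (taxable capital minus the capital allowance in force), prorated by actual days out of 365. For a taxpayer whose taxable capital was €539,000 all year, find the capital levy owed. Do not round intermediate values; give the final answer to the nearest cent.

€7,733.17

1 January – 27 May 2026: 147 days, exemption €205,000 → (€539,000 − €205,000) × 2.15% × 147/365 = €2,892.0740
28 May – 31 December 2026: 218 days, exemption €162,000 → (€539,000 − €162,000) × 2.15% × 218/365 = €4,841.0932
Total = €7,733.1671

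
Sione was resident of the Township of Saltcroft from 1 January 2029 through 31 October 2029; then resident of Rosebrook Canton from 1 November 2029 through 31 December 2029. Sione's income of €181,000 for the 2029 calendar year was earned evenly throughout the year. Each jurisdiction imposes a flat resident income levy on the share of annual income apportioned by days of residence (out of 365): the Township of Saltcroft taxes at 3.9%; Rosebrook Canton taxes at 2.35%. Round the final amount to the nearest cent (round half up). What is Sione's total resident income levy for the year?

The Township of Saltcroft, 1 January – 31 October 2029: 304 days → €181,000 × 3.9% × 304/365 = €5,879.2767
Rosebrook Canton, 1 November – 31 December 2029: 61 days → €181,000 × 2.35% × 61/365 = €710.8589
Total = €6,590.1356

€6,590.14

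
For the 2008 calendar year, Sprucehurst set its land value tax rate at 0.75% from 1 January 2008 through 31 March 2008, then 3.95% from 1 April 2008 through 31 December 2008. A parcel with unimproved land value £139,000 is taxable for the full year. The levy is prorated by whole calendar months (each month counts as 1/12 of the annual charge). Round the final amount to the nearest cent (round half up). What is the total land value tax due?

1 January – 31 March 2008: 3 months at 0.75% → £139,000 × 0.75% × 3/12 = £260.6250
1 April – 31 December 2008: 9 months at 3.95% → £139,000 × 3.95% × 9/12 = £4,117.8750
Total = £4,378.5000

£4,378.50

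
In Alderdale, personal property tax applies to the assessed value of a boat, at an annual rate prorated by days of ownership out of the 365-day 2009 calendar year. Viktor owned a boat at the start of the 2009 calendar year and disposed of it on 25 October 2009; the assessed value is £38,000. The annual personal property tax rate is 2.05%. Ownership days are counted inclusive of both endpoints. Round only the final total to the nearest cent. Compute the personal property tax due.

Days held (1 January – 25 October 2009): 298 out of 365
Tax = £38,000 × 2.05% × 298/365 = £636.0055

£636.01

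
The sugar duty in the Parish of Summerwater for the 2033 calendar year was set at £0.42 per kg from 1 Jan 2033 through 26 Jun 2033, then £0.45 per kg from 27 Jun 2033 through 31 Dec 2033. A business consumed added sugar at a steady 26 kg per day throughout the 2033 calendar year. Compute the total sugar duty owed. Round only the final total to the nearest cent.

£4,132.44

1 Jan – 26 Jun 2033: 177 days × 26 kg/day = 4,602 kg at £0.42/kg → £1,932.84
27 Jun – 31 Dec 2033: 188 days × 26 kg/day = 4,888 kg at £0.45/kg → £2,199.60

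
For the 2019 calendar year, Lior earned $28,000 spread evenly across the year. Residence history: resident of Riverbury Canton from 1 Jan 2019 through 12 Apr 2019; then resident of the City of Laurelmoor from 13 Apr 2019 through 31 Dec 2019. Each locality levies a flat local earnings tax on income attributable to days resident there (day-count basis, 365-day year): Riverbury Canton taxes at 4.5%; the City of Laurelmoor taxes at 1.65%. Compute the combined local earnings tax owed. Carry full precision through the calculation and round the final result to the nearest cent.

$685.00

Riverbury Canton, 1 Jan – 12 Apr 2019: 102 days → $28,000 × 4.5% × 102/365 = $352.1096
The City of Laurelmoor, 13 Apr – 31 Dec 2019: 263 days → $28,000 × 1.65% × 263/365 = $332.8932
Total = $685.0027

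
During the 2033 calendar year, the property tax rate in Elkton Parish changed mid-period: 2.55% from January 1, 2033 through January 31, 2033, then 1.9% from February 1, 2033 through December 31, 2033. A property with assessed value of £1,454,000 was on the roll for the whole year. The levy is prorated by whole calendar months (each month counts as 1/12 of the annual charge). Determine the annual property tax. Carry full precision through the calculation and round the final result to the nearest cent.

£28,413.58

January 1 – January 31, 2033: 1 month at 2.55% → £1,454,000 × 2.55% × 1/12 = £3,089.7500
February 1 – December 31, 2033: 11 months at 1.9% → £1,454,000 × 1.9% × 11/12 = £25,323.8333
Total = £28,413.5833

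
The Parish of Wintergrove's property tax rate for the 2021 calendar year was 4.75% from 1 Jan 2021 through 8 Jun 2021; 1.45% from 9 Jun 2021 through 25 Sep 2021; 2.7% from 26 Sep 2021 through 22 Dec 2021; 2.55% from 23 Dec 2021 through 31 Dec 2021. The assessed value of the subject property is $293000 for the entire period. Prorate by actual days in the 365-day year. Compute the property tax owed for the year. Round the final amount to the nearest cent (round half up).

$9422.96

1 Jan – 8 Jun 2021: 159 days at 4.75% → $293000 × 4.75% × 159/365 = $6062.6918
9 Jun – 25 Sep 2021: 109 days at 1.45% → $293000 × 1.45% × 109/365 = $1268.7301
26 Sep – 22 Dec 2021: 88 days at 2.7% → $293000 × 2.7% × 88/365 = $1907.3096
23 Dec – 31 Dec 2021: 9 days at 2.55% → $293000 × 2.55% × 9/365 = $184.2288
Total = $9422.9603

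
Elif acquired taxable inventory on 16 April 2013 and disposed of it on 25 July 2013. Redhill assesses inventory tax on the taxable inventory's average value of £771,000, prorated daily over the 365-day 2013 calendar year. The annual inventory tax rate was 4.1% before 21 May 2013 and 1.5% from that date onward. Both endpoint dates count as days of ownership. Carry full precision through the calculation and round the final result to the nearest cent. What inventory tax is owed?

16 April – 20 May 2013: 35 days at 4.1% → £771,000 × 4.1% × 35/365 = £3,031.1918
21 May – 25 July 2013: 66 days at 1.5% → £771,000 × 1.5% × 66/365 = £2,091.2055
Total = £5,122.3973

£5,122.40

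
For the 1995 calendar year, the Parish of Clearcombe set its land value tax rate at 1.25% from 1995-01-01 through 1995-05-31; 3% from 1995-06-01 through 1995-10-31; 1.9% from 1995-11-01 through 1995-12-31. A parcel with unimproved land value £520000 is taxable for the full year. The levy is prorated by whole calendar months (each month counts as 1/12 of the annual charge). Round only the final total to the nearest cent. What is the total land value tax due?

1995-01-01 to 1995-05-31: 5 months at 1.25% → £520000 × 1.25% × 5/12 = £2708.3333
1995-06-01 to 1995-10-31: 5 months at 3% → £520000 × 3% × 5/12 = £6500.0000
1995-11-01 to 1995-12-31: 2 months at 1.9% → £520000 × 1.9% × 2/12 = £1646.6667
Total = £10855.0000

£10855.00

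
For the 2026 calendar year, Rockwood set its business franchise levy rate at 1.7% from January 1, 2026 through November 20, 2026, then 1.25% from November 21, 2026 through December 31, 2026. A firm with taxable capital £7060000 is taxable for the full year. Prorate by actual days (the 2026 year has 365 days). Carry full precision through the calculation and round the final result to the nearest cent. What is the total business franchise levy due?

January 1 – November 20, 2026: 324 days at 1.7% → £7060000 × 1.7% × 324/365 = £106538.3014
November 21 – December 31, 2026: 41 days at 1.25% → £7060000 × 1.25% × 41/365 = £9913.0137
Total = £116451.3151

£116451.32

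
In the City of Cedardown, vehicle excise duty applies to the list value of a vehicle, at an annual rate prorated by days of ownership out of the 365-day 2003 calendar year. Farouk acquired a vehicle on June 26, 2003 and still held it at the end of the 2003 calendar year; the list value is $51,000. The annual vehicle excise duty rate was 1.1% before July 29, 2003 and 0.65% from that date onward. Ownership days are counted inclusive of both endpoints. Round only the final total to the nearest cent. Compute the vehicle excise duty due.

June 26 – July 28, 2003: 33 days at 1.1% → $51,000 × 1.1% × 33/365 = $50.7205
July 29 – December 31, 2003: 156 days at 0.65% → $51,000 × 0.65% × 156/365 = $141.6822
Total = $192.4027

$192.40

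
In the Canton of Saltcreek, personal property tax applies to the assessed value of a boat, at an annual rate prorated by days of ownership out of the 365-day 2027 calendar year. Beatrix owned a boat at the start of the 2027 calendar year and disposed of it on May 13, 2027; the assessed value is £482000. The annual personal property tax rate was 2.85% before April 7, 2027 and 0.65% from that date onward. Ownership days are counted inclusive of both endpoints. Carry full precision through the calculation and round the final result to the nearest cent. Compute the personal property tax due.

£3930.61

January 1 – April 6, 2027: 96 days at 2.85% → £482000 × 2.85% × 96/365 = £3613.0192
April 7 – May 13, 2027: 37 days at 0.65% → £482000 × 0.65% × 37/365 = £317.5918
Total = £3930.6110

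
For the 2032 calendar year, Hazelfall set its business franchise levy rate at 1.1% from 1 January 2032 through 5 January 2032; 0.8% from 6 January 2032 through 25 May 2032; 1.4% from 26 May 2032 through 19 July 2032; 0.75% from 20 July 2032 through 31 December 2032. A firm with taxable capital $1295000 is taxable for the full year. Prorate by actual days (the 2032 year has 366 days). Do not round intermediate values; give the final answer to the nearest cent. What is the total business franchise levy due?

1 January – 5 January 2032: 5 days at 1.1% → $1295000 × 1.1% × 5/366 = $194.6038
6 January – 25 May 2032: 141 days at 0.8% → $1295000 × 0.8% × 141/366 = $3991.1475
26 May – 19 July 2032: 55 days at 1.4% → $1295000 × 1.4% × 55/366 = $2724.4536
20 July – 31 December 2032: 165 days at 0.75% → $1295000 × 0.75% × 165/366 = $4378.5861
Total = $11288.7910

$11288.79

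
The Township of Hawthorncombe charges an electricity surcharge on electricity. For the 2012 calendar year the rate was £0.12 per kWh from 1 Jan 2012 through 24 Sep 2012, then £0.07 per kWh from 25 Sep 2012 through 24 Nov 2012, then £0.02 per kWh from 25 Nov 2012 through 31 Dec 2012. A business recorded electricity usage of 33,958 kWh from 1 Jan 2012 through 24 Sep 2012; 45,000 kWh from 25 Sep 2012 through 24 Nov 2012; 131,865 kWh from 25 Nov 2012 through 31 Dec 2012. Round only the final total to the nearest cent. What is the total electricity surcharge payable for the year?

£9,862.26

1 Jan – 24 Sep 2012: 33,958 kWh at £0.12/kWh → £4,074.96
25 Sep – 24 Nov 2012: 45,000 kWh at £0.07/kWh → £3,150.00
25 Nov – 31 Dec 2012: 131,865 kWh at £0.02/kWh → £2,637.30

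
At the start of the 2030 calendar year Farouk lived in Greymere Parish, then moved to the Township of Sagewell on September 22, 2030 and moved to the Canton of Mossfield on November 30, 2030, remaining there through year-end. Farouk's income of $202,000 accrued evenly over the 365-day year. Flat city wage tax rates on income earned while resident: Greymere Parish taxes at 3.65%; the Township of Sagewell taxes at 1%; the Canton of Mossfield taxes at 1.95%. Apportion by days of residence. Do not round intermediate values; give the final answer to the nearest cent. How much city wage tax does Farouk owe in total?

$6,060.00

Greymere Parish, January 1 – September 21, 2030: 264 days → $202,000 × 3.65% × 264/365 = $5,332.8000
The Township of Sagewell, September 22 – November 29, 2030: 69 days → $202,000 × 1% × 69/365 = $381.8630
The Canton of Mossfield, November 30 – December 31, 2030: 32 days → $202,000 × 1.95% × 32/365 = $345.3370
Total = $6,060.0000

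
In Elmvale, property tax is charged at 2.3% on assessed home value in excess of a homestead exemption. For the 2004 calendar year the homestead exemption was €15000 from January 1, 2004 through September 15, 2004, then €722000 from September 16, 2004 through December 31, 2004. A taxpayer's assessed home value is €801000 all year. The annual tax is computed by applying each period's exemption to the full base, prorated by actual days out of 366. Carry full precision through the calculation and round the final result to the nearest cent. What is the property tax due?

January 1 – September 15, 2004: 259 days, exemption €15000 → (€801000 − €15000) × 2.3% × 259/366 = €12792.9016
September 16 – December 31, 2004: 107 days, exemption €722000 → (€801000 − €722000) × 2.3% × 107/366 = €531.1995
Total = €13324.1011

€13324.10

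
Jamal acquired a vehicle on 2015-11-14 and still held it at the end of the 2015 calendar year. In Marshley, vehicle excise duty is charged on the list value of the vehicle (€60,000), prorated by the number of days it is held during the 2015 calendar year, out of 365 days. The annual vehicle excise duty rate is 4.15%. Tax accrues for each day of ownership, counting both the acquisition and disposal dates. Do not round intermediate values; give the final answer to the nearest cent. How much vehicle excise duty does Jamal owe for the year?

€327.45

Days held (2015-11-14 to 2015-12-31): 48 out of 365
Tax = €60,000 × 4.15% × 48/365 = €327.4521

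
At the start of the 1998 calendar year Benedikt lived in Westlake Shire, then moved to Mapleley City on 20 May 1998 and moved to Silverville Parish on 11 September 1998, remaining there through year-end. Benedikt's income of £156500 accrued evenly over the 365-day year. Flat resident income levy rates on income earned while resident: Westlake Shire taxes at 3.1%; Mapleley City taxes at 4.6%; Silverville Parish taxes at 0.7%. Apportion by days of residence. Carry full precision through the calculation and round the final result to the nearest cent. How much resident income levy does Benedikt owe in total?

£4432.17

Westlake Shire, 1 January – 19 May 1998: 139 days → £156500 × 3.1% × 139/365 = £1847.5575
Mapleley City, 20 May – 10 September 1998: 114 days → £156500 × 4.6% × 114/365 = £2248.4548
Silverville Parish, 11 September – 31 December 1998: 112 days → £156500 × 0.7% × 112/365 = £336.1534
Total = £4432.1658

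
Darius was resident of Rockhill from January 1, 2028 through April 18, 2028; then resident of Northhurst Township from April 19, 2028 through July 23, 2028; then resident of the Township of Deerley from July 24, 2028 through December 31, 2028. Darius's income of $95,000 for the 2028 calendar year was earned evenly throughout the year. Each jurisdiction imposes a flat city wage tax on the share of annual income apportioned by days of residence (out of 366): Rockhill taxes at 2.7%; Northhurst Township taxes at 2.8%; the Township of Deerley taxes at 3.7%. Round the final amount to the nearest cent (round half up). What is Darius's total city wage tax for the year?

$3,007.81

Rockhill, January 1 – April 18, 2028: 109 days → $95,000 × 2.7% × 109/366 = $763.8934
Northhurst Township, April 19 – July 23, 2028: 96 days → $95,000 × 2.8% × 96/366 = $697.7049
The Township of Deerley, July 24 – December 31, 2028: 161 days → $95,000 × 3.7% × 161/366 = $1,546.2158
Total = $3,007.8142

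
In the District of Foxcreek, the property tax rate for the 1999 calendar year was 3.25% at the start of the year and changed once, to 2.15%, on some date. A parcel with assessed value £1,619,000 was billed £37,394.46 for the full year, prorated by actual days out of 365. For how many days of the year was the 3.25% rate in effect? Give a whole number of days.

53 days

Let d = days at the first rate; then 365 − d days at the second rate.
£1,619,000 × [3.25%·d + 2.15%·(365−d)] / 365 = £37,394.46
Solving gives d = 53, so the new rate took effect on February 23, 1999.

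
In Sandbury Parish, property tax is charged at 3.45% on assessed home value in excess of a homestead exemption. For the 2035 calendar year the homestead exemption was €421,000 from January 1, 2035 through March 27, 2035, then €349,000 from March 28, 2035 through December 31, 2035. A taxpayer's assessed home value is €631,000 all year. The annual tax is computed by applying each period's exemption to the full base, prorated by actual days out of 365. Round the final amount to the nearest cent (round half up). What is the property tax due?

€9,143.73

January 1 – March 27, 2035: 86 days, exemption €421,000 → (€631,000 − €421,000) × 3.45% × 86/365 = €1,707.0411
March 28 – December 31, 2035: 279 days, exemption €349,000 → (€631,000 − €349,000) × 3.45% × 279/365 = €7,436.6877
Total = €9,143.7288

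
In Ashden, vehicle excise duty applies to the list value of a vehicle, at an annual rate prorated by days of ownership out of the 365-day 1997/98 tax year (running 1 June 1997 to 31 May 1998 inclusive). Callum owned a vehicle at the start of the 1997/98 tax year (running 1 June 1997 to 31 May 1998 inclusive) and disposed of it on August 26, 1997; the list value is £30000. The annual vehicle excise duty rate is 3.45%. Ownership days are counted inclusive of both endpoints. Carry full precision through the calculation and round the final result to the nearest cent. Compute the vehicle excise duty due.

£246.70

Days held (June 1 – August 26, 1997): 87 out of 365
Tax = £30000 × 3.45% × 87/365 = £246.6986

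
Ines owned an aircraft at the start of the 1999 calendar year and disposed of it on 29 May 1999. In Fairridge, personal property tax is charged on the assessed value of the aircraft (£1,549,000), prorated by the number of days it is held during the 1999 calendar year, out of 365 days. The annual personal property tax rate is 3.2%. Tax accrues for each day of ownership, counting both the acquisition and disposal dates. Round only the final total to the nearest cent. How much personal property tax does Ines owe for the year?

£20,234.61

Days held (1 January – 29 May 1999): 149 out of 365
Tax = £1,549,000 × 3.2% × 149/365 = £20,234.6082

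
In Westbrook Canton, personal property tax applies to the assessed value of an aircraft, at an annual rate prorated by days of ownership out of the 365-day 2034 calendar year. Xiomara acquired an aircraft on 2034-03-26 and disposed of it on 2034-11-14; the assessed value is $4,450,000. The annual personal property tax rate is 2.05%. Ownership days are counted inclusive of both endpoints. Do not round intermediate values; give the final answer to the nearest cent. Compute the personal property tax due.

$58,483.97

Days held (2034-03-26 to 2034-11-14): 234 out of 365
Tax = $4,450,000 × 2.05% × 234/365 = $58,483.9726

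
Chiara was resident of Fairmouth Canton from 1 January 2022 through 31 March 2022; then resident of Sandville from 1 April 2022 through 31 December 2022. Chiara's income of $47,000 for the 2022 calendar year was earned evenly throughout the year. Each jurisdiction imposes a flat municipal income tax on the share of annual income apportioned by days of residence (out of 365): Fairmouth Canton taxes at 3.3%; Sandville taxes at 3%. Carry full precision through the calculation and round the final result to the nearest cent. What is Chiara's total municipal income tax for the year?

Fairmouth Canton, 1 January – 31 March 2022: 90 days → $47,000 × 3.3% × 90/365 = $382.4384
Sandville, 1 April – 31 December 2022: 275 days → $47,000 × 3% × 275/365 = $1,062.3288
Total = $1,444.7671

$1,444.77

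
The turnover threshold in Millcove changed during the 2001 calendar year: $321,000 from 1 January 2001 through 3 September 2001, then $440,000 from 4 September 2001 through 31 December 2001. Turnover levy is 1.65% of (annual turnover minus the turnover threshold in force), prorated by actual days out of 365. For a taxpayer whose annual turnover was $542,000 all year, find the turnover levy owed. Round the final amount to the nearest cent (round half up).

1 January – 3 September 2001: 246 days, exemption $321,000 → ($542,000 − $321,000) × 1.65% × 246/365 = $2,457.6411
4 September – 31 December 2001: 119 days, exemption $440,000 → ($542,000 − $440,000) × 1.65% × 119/365 = $548.7041
Total = $3,006.3452

$3,006.35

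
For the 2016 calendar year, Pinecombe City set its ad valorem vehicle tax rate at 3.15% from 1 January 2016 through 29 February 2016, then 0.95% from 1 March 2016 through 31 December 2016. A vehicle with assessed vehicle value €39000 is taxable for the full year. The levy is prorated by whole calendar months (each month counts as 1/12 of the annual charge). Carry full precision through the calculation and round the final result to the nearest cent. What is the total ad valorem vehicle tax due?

€513.50

1 January – 29 February 2016: 2 months at 3.15% → €39000 × 3.15% × 2/12 = €204.7500
1 March – 31 December 2016: 10 months at 0.95% → €39000 × 0.95% × 10/12 = €308.7500
Total = €513.5000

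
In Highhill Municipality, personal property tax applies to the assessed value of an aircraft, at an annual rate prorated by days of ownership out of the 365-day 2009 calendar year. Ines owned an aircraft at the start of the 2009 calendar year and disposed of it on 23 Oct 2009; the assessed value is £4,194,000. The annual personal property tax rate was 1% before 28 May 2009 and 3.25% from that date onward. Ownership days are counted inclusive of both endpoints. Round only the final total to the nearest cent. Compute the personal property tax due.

1 Jan – 27 May 2009: 147 days at 1% → £4,194,000 × 1% × 147/365 = £16,890.9041
28 May – 23 Oct 2009: 149 days at 3.25% → £4,194,000 × 3.25% × 149/365 = £55,642.3151
Total = £72,533.2192

£72,533.22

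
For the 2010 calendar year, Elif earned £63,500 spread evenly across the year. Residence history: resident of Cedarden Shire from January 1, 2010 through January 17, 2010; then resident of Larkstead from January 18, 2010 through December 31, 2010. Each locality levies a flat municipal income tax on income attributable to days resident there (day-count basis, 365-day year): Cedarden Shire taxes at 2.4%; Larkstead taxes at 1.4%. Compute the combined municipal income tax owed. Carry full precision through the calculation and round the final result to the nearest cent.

£918.58

Cedarden Shire, January 1 – January 17, 2010: 17 days → £63,500 × 2.4% × 17/365 = £70.9808
Larkstead, January 18 – December 31, 2010: 348 days → £63,500 × 1.4% × 348/365 = £847.5945
Total = £918.5753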